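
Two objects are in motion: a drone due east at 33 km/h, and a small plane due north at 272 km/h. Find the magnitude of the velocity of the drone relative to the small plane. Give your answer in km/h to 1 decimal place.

Taking east as x and north as y: drone velocity = (33.000, 0.000) km/h; small plane velocity = (0.000, 272.000) km/h.
Velocity of drone relative to small plane = (33.000, 0.000) − (0.000, 272.000) = (33.000, -272.000) km/h.
Magnitude = |(33.000, -272.000)| = 273.995 km/h.

274.0 km/h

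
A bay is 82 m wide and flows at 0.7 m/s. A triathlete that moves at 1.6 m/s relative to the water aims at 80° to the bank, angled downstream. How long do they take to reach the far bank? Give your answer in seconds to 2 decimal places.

The component of the triathlete's velocity perpendicular to the bank is 1.6 × sin 80° = 1.576 m/s.
Only the cross-stream component determines the crossing time; the current contributes nothing perpendicular to the bank.
Time = 82 / 1.576 = 52.041 s.

52.04 s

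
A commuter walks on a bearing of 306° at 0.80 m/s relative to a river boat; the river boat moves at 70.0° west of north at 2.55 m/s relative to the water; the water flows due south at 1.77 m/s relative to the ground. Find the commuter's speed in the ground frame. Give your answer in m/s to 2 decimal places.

In east/north components (m/s): commuter relative to river boat = (-0.647, 0.470); river boat relative to water = (-2.396, 0.872); water relative to ground = (0.000, -1.770).
Sum = (-3.043, -0.428) m/s.
Speed = |(-3.043, -0.428)| = 3.073 m/s.

3.07 m/s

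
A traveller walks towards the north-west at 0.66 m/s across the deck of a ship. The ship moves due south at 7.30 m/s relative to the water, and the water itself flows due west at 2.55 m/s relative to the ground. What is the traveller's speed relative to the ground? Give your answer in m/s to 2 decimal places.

7.47 m/s

In east/north components (m/s): traveller relative to ship = (-0.467, 0.467); ship relative to water = (0.000, -7.300); water relative to ground = (-2.550, 0.000).
Sum = (-3.017, -6.833) m/s.
Speed = |(-3.017, -6.833)| = 7.470 m/s.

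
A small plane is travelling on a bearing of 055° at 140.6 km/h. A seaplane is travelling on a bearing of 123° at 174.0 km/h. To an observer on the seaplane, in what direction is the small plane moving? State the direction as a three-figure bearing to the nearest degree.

Taking east as x and north as y: small plane velocity = (115.173, 80.645) km/h; seaplane velocity = (145.929, -94.767) km/h.
Velocity of small plane relative to seaplane = (115.173, 80.645) − (145.929, -94.767) = (-30.756, 175.412) km/h.
Bearing = atan2(-30.76, 175.41) = 350.06° clockwise from north.

350°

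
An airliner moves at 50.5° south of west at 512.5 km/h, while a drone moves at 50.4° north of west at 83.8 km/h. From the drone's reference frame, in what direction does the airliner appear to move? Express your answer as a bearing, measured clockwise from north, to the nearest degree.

Taking east as x and north as y: airliner velocity = (-325.990, -395.458) km/h; drone velocity = (-53.416, 64.569) km/h.
Velocity of airliner relative to drone = (-325.990, -395.458) − (-53.416, 64.569) = (-272.574, -460.027) km/h.
Bearing = atan2(-272.57, -460.03) = 210.65° clockwise from north.

211°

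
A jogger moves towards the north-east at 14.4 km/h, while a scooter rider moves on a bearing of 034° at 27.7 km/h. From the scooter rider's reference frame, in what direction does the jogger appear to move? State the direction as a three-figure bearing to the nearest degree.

Taking east as x and north as y: jogger velocity = (10.182, 10.182) km/h; scooter rider velocity = (15.490, 22.964) km/h.
Velocity of jogger relative to scooter rider = (10.182, 10.182) − (15.490, 22.964) = (-5.307, -12.782) km/h.
Bearing = atan2(-5.31, -12.78) = 202.55° clockwise from north.

203°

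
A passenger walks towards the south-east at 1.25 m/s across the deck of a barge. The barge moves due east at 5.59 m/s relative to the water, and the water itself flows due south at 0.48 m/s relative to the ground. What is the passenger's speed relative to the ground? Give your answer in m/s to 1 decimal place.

In east/north components (m/s): passenger relative to barge = (0.884, -0.884); barge relative to water = (5.590, 0.000); water relative to ground = (0.000, -0.480).
Sum = (6.474, -1.364) m/s.
Speed = |(6.474, -1.364)| = 6.616 m/s.

6.6 m/s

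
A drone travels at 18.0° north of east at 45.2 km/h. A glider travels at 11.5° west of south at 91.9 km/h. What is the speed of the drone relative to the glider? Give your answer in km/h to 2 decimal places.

120.75 km/h

Taking east as x and north as y: drone velocity = (42.988, 13.968) km/h; glider velocity = (-18.322, -90.055) km/h.
Velocity of drone relative to glider = (42.988, 13.968) − (-18.322, -90.055) = (61.310, 104.023) km/h.
Magnitude = |(61.310, 104.023)| = 120.746 km/h.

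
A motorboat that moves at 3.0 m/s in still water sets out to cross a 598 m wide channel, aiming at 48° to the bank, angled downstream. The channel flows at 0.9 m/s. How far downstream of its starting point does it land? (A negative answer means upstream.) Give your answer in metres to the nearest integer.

780 m

Perpendicular speed = 2.229 m/s; crossing time = 598 / 2.229 = 268.229 s.
Net downstream speed = 2.907 m/s.
Drift = 2.907 × 268.229 = 779.848 m (downstream).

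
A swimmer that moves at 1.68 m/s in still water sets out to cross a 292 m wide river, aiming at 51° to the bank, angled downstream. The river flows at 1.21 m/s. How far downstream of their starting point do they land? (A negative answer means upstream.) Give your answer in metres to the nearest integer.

507 m

Perpendicular speed = 1.306 m/s; crossing time = 292 / 1.306 = 223.651 s.
Net downstream speed = 2.267 m/s.
Drift = 2.267 × 223.651 = 507.075 m (downstream).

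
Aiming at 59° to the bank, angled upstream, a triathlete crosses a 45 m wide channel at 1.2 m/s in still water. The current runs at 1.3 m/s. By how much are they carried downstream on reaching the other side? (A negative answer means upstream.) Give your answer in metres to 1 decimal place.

29.8 m

Perpendicular speed = 1.029 m/s; crossing time = 45 / 1.029 = 43.749 s.
Net downstream speed = 0.682 m/s.
Drift = 0.682 × 43.749 = 29.835 m (downstream).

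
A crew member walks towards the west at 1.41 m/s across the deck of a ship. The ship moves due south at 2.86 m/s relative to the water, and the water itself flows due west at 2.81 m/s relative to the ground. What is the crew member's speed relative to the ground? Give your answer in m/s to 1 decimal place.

In east/north components (m/s): crew member relative to ship = (-1.410, 0.000); ship relative to water = (0.000, -2.860); water relative to ground = (-2.810, 0.000).
Sum = (-4.220, -2.860) m/s.
Speed = |(-4.220, -2.860)| = 5.098 m/s.

5.1 m/s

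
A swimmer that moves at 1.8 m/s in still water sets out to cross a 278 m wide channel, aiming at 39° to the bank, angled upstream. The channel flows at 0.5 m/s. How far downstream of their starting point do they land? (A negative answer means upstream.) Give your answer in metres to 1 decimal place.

Perpendicular speed = 1.133 m/s; crossing time = 278 / 1.133 = 245.415 s.
Net downstream speed = -0.899 m/s.
Drift = -0.899 × 245.415 = -220.594 m (upstream).

-220.6 m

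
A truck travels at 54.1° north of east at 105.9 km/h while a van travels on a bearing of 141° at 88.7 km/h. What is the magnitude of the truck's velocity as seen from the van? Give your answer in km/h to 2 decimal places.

Taking east as x and north as y: truck velocity = (62.097, 85.783) km/h; van velocity = (55.821, -68.933) km/h.
Velocity of truck relative to van = (62.097, 85.783) − (55.821, -68.933) = (6.276, 154.716) km/h.
Magnitude = |(6.276, 154.716)| = 154.844 km/h.

154.84 km/h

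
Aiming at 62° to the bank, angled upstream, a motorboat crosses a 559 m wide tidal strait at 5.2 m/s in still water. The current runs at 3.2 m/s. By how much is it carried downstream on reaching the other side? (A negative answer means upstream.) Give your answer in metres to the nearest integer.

92 m

Perpendicular speed = 4.591 m/s; crossing time = 559 / 4.591 = 121.751 s.
Net downstream speed = 0.759 m/s.
Drift = 0.759 × 121.751 = 92.379 m (downstream).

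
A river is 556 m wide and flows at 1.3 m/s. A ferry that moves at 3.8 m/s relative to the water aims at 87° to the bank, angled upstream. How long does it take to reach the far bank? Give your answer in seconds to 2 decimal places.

146.52 s

The component of the ferry's velocity perpendicular to the bank is 3.8 × sin 87° = 3.795 m/s.
The flow acts along the bank and has no component across it.
Time = 556 / 3.795 = 146.517 s.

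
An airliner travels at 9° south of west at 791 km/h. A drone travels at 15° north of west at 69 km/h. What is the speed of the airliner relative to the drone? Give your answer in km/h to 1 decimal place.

728.5 km/h

Taking east as x and north as y: airliner velocity = (-781.261, -123.740) km/h; drone velocity = (-66.649, 17.859) km/h.
Velocity of airliner relative to drone = (-781.261, -123.740) − (-66.649, 17.859) = (-714.613, -141.598) km/h.
Magnitude = |(-714.613, -141.598)| = 728.506 km/h.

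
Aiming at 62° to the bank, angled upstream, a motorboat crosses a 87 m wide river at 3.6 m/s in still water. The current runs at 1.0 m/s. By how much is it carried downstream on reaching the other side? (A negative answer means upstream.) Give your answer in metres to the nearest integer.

Perpendicular speed = 3.179 m/s; crossing time = 87 / 3.179 = 27.370 s.
Net downstream speed = -0.690 m/s.
Drift = -0.690 × 27.370 = -18.888 m (upstream).

-19 m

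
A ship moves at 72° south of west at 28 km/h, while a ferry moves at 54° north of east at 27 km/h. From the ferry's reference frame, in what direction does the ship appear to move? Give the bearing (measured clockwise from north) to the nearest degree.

Taking east as x and north as y: ship velocity = (-8.652, -26.630) km/h; ferry velocity = (15.870, 21.843) km/h.
Velocity of ship relative to ferry = (-8.652, -26.630) − (15.870, 21.843) = (-24.523, -48.473) km/h.
Bearing = atan2(-24.52, -48.47) = 206.84° clockwise from north.

207°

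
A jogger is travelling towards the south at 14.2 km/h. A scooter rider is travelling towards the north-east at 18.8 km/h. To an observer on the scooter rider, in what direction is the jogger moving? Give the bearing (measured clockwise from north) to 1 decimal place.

Taking east as x and north as y: jogger velocity = (0.000, -14.200) km/h; scooter rider velocity = (13.294, 13.294) km/h.
Velocity of jogger relative to scooter rider = (0.000, -14.200) − (13.294, 13.294) = (-13.294, -27.494) km/h.
Bearing = atan2(-13.29, -27.49) = 205.80° clockwise from north.

205.8°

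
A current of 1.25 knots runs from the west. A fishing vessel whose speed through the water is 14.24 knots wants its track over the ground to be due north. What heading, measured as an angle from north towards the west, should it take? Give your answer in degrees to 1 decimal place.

The current pushes perpendicular to the desired track; the heading must have a component into the current equal to 1.25 knots: 14.24 sin θ = 1.25.
sin θ = 0.0878, so θ = 5.036°.

5.0°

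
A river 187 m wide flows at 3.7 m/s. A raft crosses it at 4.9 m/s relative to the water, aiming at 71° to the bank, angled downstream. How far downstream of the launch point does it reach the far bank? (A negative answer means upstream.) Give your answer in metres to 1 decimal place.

213.7 m

Perpendicular speed = 4.633 m/s; crossing time = 187 / 4.633 = 40.362 s.
Net downstream speed = 5.295 m/s.
Drift = 5.295 × 40.362 = 213.730 m (downstream).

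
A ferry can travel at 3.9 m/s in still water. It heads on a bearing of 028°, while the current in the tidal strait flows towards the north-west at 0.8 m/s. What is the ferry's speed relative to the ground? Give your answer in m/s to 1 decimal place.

4.2 m/s

Taking east as x and north as y: velocity relative to the water = (1.831, 3.443) m/s; the water relative to ground = (-0.566, 0.566) m/s.
Velocity relative to ground = (1.831, 3.443) + (-0.566, 0.566) = (1.265, 4.009) m/s.
Speed = |(1.265, 4.009)| = 4.204 m/s.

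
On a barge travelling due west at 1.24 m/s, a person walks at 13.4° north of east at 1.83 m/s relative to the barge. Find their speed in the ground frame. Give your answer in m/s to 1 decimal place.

0.7 m/s

Taking east as x and north as y: barge velocity = (-1.240, 0.000) m/s; person velocity relative to barge = (1.780, 0.424) m/s.
Velocity relative to ground = (-1.240, 0.000) + (1.780, 0.424) = (0.540, 0.424) m/s.
Speed = |(0.540, 0.424)| = 0.687 m/s.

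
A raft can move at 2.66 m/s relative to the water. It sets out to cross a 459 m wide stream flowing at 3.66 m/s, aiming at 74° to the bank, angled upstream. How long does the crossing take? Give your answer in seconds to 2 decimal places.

179.51 s

The component of the raft's velocity perpendicular to the bank is 2.66 × sin 74° = 2.557 m/s.
Only the cross-stream component determines the crossing time; the current contributes nothing perpendicular to the bank.
Time = 459 / 2.557 = 179.510 s.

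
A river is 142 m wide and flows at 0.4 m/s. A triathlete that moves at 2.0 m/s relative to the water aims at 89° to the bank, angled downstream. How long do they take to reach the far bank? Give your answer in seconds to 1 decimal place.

71.0 s

The component of the triathlete's velocity perpendicular to the bank is 2.0 × sin 89° = 2.000 m/s.
The current is parallel to the bank, so it does not affect the crossing time.
Time = 142 / 2.000 = 71.011 s.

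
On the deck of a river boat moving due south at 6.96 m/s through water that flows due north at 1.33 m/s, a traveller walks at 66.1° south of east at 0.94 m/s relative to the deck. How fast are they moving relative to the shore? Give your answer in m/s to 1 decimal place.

In east/north components (m/s): traveller relative to river boat = (0.381, -0.859); river boat relative to water = (0.000, -6.960); water relative to ground = (0.000, 1.330).
Sum = (0.381, -6.489) m/s.
Speed = |(0.381, -6.489)| = 6.501 m/s.

6.5 m/s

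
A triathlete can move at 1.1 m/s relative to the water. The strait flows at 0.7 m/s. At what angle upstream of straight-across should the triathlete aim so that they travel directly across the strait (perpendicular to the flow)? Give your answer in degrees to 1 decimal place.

39.5°

To cancel the current, the upstream component of the triathlete's velocity must equal the flow: 1.1 sin θ = 0.7.
sin θ = 0.7 / 1.1 = 0.6364.
θ = arcsin(0.6364) = 39.521°.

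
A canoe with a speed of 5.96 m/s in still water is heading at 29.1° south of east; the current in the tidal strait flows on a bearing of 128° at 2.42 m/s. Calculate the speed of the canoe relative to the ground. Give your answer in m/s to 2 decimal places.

Taking east as x and north as y: velocity relative to the water = (5.208, -2.899) m/s; the water relative to ground = (1.907, -1.490) m/s.
Velocity relative to ground = (5.208, -2.899) + (1.907, -1.490) = (7.115, -4.388) m/s.
Speed = |(7.115, -4.388)| = 8.359 m/s.

8.36 m/s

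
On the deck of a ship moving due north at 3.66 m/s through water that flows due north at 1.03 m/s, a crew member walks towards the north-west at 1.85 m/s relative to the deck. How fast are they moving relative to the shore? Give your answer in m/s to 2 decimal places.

6.14 m/s

In east/north components (m/s): crew member relative to ship = (-1.308, 1.308); ship relative to water = (0.000, 3.660); water relative to ground = (0.000, 1.030).
Sum = (-1.308, 5.998) m/s.
Speed = |(-1.308, 5.998)| = 6.139 m/s.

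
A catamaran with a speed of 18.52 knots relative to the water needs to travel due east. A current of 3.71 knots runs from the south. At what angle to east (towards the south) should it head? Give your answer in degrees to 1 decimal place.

11.6°

The current pushes perpendicular to the desired track; the heading must have a component into the current equal to 3.71 knots: 18.52 sin θ = 3.71.
sin θ = 0.2003, so θ = 11.556°.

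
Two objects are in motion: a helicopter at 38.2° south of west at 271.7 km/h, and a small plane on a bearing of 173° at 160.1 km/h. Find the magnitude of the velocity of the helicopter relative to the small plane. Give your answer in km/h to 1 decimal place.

233.2 km/h

Taking east as x and north as y: helicopter velocity = (-213.517, -168.022) km/h; small plane velocity = (19.511, -158.907) km/h.
Velocity of helicopter relative to small plane = (-213.517, -168.022) − (19.511, -158.907) = (-233.029, -9.115) km/h.
Magnitude = |(-233.029, -9.115)| = 233.207 km/h.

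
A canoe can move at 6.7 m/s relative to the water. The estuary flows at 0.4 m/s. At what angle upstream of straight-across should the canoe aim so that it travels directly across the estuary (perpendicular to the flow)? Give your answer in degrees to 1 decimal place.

To cancel the current, the upstream component of the canoe's velocity must equal the flow: 6.7 sin θ = 0.4.
sin θ = 0.4 / 6.7 = 0.0597.
θ = arcsin(0.0597) = 3.423°.

3.4°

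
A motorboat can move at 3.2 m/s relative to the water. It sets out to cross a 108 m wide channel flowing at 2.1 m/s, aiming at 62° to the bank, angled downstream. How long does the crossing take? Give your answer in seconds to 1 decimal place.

The component of the motorboat's velocity perpendicular to the bank is 3.2 × sin 62° = 2.825 m/s.
The current is parallel to the bank, so it does not affect the crossing time.
Time = 108 / 2.825 = 38.224 s.

38.2 s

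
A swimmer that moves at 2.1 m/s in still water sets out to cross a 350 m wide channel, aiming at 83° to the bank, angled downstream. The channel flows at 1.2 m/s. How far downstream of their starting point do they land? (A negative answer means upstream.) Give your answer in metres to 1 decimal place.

Perpendicular speed = 2.084 m/s; crossing time = 350 / 2.084 = 167.918 s.
Net downstream speed = 1.456 m/s.
Drift = 1.456 × 167.918 = 244.477 m (downstream).

244.5 m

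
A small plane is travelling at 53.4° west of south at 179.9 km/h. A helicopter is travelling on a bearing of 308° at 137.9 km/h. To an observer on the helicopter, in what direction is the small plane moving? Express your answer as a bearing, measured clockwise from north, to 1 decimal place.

190.5°

Taking east as x and north as y: small plane velocity = (-144.427, -107.261) km/h; helicopter velocity = (-108.667, 84.900) km/h.
Velocity of small plane relative to helicopter = (-144.427, -107.261) − (-108.667, 84.900) = (-35.760, -192.161) km/h.
Bearing = atan2(-35.76, -192.16) = 190.54° clockwise from north.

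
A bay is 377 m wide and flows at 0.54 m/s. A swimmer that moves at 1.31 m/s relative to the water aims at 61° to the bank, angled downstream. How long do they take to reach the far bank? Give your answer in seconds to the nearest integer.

329 s

The component of the swimmer's velocity perpendicular to the bank is 1.31 × sin 61° = 1.146 m/s.
The current is parallel to the bank, so it does not affect the crossing time.
Time = 377 / 1.146 = 329.042 s.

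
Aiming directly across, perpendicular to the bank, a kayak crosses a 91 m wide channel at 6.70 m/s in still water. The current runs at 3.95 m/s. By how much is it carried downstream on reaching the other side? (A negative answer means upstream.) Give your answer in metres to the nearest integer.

Perpendicular speed = 6.700 m/s; crossing time = 91 / 6.700 = 13.582 s.
Net downstream speed = 3.950 m/s.
Drift = 3.950 × 13.582 = 53.649 m (downstream).

54 m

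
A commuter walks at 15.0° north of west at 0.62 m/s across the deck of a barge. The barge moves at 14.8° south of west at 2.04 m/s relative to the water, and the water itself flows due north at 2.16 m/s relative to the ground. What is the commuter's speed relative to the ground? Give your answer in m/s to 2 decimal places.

In east/north components (m/s): commuter relative to barge = (-0.599, 0.160); barge relative to water = (-1.972, -0.521); water relative to ground = (0.000, 2.160).
Sum = (-2.571, 1.799) m/s.
Speed = |(-2.571, 1.799)| = 3.138 m/s.

3.14 m/s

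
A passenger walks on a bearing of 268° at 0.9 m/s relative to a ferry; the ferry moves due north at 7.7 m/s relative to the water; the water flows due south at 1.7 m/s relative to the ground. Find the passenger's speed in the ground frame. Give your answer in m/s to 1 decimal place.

In east/north components (m/s): passenger relative to ferry = (-0.899, -0.031); ferry relative to water = (0.000, 7.700); water relative to ground = (0.000, -1.700).
Sum = (-0.899, 5.969) m/s.
Speed = |(-0.899, 5.969)| = 6.036 m/s.

6.0 m/s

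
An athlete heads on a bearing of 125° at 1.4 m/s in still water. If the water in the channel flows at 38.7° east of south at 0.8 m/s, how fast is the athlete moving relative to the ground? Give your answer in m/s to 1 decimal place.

2.2 m/s

Taking east as x and north as y: velocity relative to the water = (1.147, -0.803) m/s; the water relative to ground = (0.500, -0.624) m/s.
Velocity relative to ground = (1.147, -0.803) + (0.500, -0.624) = (1.647, -1.427) m/s.
Speed = |(1.647, -1.427)| = 2.179 m/s.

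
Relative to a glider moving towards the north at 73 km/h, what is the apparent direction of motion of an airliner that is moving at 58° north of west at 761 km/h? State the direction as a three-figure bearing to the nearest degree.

Taking east as x and north as y: airliner velocity = (-403.269, 645.365) km/h; glider velocity = (0.000, 73.000) km/h.
Velocity of airliner relative to glider = (-403.269, 645.365) − (0.000, 73.000) = (-403.269, 572.365) km/h.
Bearing = atan2(-403.27, 572.36) = 324.83° clockwise from north.

325°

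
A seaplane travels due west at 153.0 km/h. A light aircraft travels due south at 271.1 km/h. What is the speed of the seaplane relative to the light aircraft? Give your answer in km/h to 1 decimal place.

Taking east as x and north as y: seaplane velocity = (-153.000, 0.000) km/h; light aircraft velocity = (0.000, -271.100) km/h.
Velocity of seaplane relative to light aircraft = (-153.000, 0.000) − (0.000, -271.100) = (-153.000, 271.100) km/h.
Magnitude = |(-153.000, 271.100)| = 311.294 km/h.

311.3 km/h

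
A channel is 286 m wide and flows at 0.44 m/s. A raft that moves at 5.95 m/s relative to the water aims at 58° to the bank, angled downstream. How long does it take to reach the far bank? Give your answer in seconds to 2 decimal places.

56.68 s

The component of the raft's velocity perpendicular to the bank is 5.95 × sin 58° = 5.046 m/s.
The flow acts along the bank and has no component across it.
Time = 286 / 5.046 = 56.680 s.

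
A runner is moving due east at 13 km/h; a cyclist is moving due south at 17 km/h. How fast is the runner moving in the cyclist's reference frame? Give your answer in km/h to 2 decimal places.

Taking east as x and north as y: runner velocity = (13.000, 0.000) km/h; cyclist velocity = (0.000, -17.000) km/h.
Velocity of runner relative to cyclist = (13.000, 0.000) − (0.000, -17.000) = (13.000, 17.000) km/h.
Magnitude = |(13.000, 17.000)| = 21.401 km/h.

21.40 km/h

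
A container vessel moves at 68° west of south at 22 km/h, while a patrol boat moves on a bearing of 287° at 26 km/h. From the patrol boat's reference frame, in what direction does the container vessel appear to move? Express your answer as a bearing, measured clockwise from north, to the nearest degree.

164°

Taking east as x and north as y: container vessel velocity = (-20.398, -8.241) km/h; patrol boat velocity = (-24.864, 7.602) km/h.
Velocity of container vessel relative to patrol boat = (-20.398, -8.241) − (-24.864, 7.602) = (4.466, -15.843) km/h.
Bearing = atan2(4.47, -15.84) = 164.26° clockwise from north.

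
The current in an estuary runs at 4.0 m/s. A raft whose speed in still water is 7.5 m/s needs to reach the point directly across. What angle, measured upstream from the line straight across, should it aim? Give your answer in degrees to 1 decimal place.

32.2°

To cancel the current, the upstream component of the raft's velocity must equal the flow: 7.5 sin θ = 4.0.
sin θ = 4.0 / 7.5 = 0.5333.
θ = arcsin(0.5333) = 32.231°.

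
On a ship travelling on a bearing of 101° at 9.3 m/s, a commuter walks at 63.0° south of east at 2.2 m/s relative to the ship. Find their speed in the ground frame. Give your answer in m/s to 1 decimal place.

10.8 m/s

Taking east as x and north as y: ship velocity = (9.129, -1.775) m/s; commuter velocity relative to ship = (0.999, -1.960) m/s.
Velocity relative to ground = (9.129, -1.775) + (0.999, -1.960) = (10.128, -3.735) m/s.
Speed = |(10.128, -3.735)| = 10.795 m/s.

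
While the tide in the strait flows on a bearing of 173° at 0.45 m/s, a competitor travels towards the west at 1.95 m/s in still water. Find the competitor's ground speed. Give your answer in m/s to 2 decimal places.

1.95 m/s

Taking east as x and north as y: velocity relative to the water = (-1.950, 0.000) m/s; the water relative to ground = (0.055, -0.447) m/s.
Velocity relative to ground = (-1.950, 0.000) + (0.055, -0.447) = (-1.895, -0.447) m/s.
Speed = |(-1.895, -0.447)| = 1.947 m/s.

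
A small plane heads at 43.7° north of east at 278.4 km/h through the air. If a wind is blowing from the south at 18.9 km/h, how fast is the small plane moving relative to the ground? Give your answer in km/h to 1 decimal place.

291.8 km/h

Taking east as x and north as y: velocity relative to the air = (201.274, 192.342) km/h; the air relative to ground = (0.000, 18.900) km/h.
Velocity relative to ground = (201.274, 192.342) + (0.000, 18.900) = (201.274, 211.242) km/h.
Speed = |(201.274, 211.242)| = 291.778 km/h.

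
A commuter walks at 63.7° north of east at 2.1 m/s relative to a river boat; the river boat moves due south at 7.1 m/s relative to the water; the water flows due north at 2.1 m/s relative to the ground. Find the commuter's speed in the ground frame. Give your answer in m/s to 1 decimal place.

3.3 m/s

In east/north components (m/s): commuter relative to river boat = (0.930, 1.883); river boat relative to water = (0.000, -7.100); water relative to ground = (0.000, 2.100).
Sum = (0.930, -3.117) m/s.
Speed = |(0.930, -3.117)| = 3.253 m/s.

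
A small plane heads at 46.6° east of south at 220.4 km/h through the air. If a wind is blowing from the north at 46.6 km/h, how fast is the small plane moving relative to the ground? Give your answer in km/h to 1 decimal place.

254.7 km/h

Taking east as x and north as y: velocity relative to the air = (160.137, -151.434) km/h; the air relative to ground = (0.000, -46.600) km/h.
Velocity relative to ground = (160.137, -151.434) + (0.000, -46.600) = (160.137, -198.034) km/h.
Speed = |(160.137, -198.034)| = 254.679 km/h.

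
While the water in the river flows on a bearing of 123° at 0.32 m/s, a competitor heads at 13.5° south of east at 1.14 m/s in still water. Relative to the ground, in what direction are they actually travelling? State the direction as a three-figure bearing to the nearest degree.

Taking east as x and north as y: velocity relative to the water = (1.109, -0.266) m/s; the water relative to ground = (0.268, -0.174) m/s.
Velocity relative to ground = (1.109, -0.266) + (0.268, -0.174) = (1.377, -0.440) m/s.
Bearing = atan2(1.38, -0.44) = 107.74° clockwise from north.

108°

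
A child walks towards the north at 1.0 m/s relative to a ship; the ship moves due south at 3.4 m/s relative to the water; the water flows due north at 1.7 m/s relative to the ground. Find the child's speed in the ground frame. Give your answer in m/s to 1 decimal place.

In east/north components (m/s): child relative to ship = (0.000, 1.000); ship relative to water = (0.000, -3.400); water relative to ground = (0.000, 1.700).
Sum = (0.000, -0.700) m/s.
Speed = |(0.000, -0.700)| = 0.700 m/s.

0.7 m/s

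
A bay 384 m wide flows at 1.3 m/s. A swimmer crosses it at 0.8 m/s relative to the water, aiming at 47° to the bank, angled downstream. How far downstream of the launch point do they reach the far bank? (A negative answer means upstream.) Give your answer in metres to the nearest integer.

Perpendicular speed = 0.585 m/s; crossing time = 384 / 0.585 = 656.317 s.
Net downstream speed = 1.846 m/s.
Drift = 1.846 × 656.317 = 1211.298 m (downstream).

1211 m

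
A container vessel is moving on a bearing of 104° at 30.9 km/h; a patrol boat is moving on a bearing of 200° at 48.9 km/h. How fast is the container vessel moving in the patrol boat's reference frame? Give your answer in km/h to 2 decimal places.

Taking east as x and north as y: container vessel velocity = (29.982, -7.475) km/h; patrol boat velocity = (-16.725, -45.951) km/h.
Velocity of container vessel relative to patrol boat = (29.982, -7.475) − (-16.725, -45.951) = (46.707, 38.476) km/h.
Magnitude = |(46.707, 38.476)| = 60.514 km/h.

60.51 km/h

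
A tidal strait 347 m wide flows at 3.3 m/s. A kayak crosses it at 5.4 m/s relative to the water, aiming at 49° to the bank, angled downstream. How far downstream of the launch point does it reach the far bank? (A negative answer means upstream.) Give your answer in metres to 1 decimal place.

582.6 m

Perpendicular speed = 4.075 m/s; crossing time = 347 / 4.075 = 85.144 s.
Net downstream speed = 6.843 m/s.
Drift = 6.843 × 85.144 = 582.619 m (downstream).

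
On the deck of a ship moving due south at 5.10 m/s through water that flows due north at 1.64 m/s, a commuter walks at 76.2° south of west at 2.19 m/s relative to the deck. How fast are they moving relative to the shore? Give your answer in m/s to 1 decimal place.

5.6 m/s

In east/north components (m/s): commuter relative to ship = (-0.522, -2.127); ship relative to water = (0.000, -5.100); water relative to ground = (0.000, 1.640).
Sum = (-0.522, -5.587) m/s.
Speed = |(-0.522, -5.587)| = 5.611 m/s.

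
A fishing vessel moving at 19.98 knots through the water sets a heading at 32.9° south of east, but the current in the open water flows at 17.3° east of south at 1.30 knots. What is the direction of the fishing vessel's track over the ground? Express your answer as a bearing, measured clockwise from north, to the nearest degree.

Taking east as x and north as y: velocity relative to the water = (16.776, -10.853) knots; the water relative to ground = (0.387, -1.241) knots.
Velocity relative to ground = (16.776, -10.853) + (0.387, -1.241) = (17.162, -12.094) knots.
Bearing = atan2(17.16, -12.09) = 125.17° clockwise from north.

125°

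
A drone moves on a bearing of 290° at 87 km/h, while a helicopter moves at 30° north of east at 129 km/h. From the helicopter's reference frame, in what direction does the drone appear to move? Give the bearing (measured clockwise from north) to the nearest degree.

Taking east as x and north as y: drone velocity = (-81.753, 29.756) km/h; helicopter velocity = (111.717, 64.500) km/h.
Velocity of drone relative to helicopter = (-81.753, 29.756) − (111.717, 64.500) = (-193.471, -34.744) km/h.
Bearing = atan2(-193.47, -34.74) = 259.82° clockwise from north.

260°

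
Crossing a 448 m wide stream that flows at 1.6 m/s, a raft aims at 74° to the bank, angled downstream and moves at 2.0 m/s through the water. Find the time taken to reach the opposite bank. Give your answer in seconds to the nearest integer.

The component of the raft's velocity perpendicular to the bank is 2.0 × sin 74° = 1.923 m/s.
Only the cross-stream component determines the crossing time; the current contributes nothing perpendicular to the bank.
Time = 448 / 1.923 = 233.027 s.

233 s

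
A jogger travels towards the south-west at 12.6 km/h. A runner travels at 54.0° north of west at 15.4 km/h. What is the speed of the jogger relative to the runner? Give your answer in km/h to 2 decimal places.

21.37 km/h

Taking east as x and north as y: jogger velocity = (-8.910, -8.910) km/h; runner velocity = (-9.052, 12.459) km/h.
Velocity of jogger relative to runner = (-8.910, -8.910) − (-9.052, 12.459) = (0.142, -21.368) km/h.
Magnitude = |(0.142, -21.368)| = 21.369 km/h.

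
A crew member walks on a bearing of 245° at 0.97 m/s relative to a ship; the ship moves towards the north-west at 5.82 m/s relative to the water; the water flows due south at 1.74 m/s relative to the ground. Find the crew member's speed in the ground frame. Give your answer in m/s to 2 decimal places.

In east/north components (m/s): crew member relative to ship = (-0.879, -0.410); ship relative to water = (-4.115, 4.115); water relative to ground = (0.000, -1.740).
Sum = (-4.994, 1.965) m/s.
Speed = |(-4.994, 1.965)| = 5.367 m/s.

5.37 m/s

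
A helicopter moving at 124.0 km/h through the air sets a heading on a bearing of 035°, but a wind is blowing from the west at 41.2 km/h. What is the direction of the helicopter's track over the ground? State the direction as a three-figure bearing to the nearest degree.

048°

Taking east as x and north as y: velocity relative to the air = (71.123, 101.575) km/h; the air relative to ground = (41.200, 0.000) km/h.
Velocity relative to ground = (71.123, 101.575) + (41.200, 0.000) = (112.323, 101.575) km/h.
Bearing = atan2(112.32, 101.57) = 47.88° clockwise from north.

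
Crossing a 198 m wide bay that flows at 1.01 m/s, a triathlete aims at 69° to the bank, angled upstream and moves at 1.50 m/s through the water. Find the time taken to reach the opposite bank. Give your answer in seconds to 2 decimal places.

The component of the triathlete's velocity perpendicular to the bank is 1.50 × sin 69° = 1.400 m/s.
Only the cross-stream component determines the crossing time; the current contributes nothing perpendicular to the bank.
Time = 198 / 1.400 = 141.391 s.

141.39 s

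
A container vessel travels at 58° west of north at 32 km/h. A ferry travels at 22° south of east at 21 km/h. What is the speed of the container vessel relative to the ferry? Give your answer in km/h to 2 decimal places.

Taking east as x and north as y: container vessel velocity = (-27.138, 16.957) km/h; ferry velocity = (19.471, -7.867) km/h.
Velocity of container vessel relative to ferry = (-27.138, 16.957) − (19.471, -7.867) = (-46.608, 24.824) km/h.
Magnitude = |(-46.608, 24.824)| = 52.807 km/h.

52.81 km/h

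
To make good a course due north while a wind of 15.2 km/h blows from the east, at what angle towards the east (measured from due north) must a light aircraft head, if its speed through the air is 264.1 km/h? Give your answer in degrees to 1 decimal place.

3.3°

The wind pushes perpendicular to the desired track; the heading must have a component into the wind equal to 15.2 km/h: 264.1 sin θ = 15.2.
sin θ = 0.0576, so θ = 3.299°.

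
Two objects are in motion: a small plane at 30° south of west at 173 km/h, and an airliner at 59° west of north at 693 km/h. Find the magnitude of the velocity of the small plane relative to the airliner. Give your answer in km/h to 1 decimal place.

Taking east as x and north as y: small plane velocity = (-149.822, -86.500) km/h; airliner velocity = (-594.017, 356.921) km/h.
Velocity of small plane relative to airliner = (-149.822, -86.500) − (-594.017, 356.921) = (444.195, -443.421) km/h.
Magnitude = |(444.195, -443.421)| = 627.639 km/h.

627.6 km/h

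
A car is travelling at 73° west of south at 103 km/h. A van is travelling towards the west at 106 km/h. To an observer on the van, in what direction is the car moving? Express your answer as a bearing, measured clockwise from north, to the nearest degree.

Taking east as x and north as y: car velocity = (-98.499, -30.114) km/h; van velocity = (-106.000, 0.000) km/h.
Velocity of car relative to van = (-98.499, -30.114) − (-106.000, 0.000) = (7.501, -30.114) km/h.
Bearing = atan2(7.50, -30.11) = 166.01° clockwise from north.

166°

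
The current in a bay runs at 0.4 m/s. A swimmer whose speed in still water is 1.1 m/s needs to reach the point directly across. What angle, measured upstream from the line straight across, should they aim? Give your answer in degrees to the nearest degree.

To cancel the current, the upstream component of the swimmer's velocity must equal the flow: 1.1 sin θ = 0.4.
sin θ = 0.4 / 1.1 = 0.3636.
θ = arcsin(0.3636) = 21.324°.

21°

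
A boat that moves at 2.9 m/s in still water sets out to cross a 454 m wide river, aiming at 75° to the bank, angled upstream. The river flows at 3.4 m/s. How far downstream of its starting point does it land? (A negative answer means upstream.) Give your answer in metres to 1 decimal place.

Perpendicular speed = 2.801 m/s; crossing time = 454 / 2.801 = 162.074 s.
Net downstream speed = 2.649 m/s.
Drift = 2.649 × 162.074 = 429.404 m (downstream).

429.4 m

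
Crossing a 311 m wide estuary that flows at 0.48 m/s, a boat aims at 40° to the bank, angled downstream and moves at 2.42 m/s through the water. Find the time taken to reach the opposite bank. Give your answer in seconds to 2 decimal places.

199.93 s

The component of the boat's velocity perpendicular to the bank is 2.42 × sin 40° = 1.556 m/s.
The current is parallel to the bank, so it does not affect the crossing time.
Time = 311 / 1.556 = 199.930 s.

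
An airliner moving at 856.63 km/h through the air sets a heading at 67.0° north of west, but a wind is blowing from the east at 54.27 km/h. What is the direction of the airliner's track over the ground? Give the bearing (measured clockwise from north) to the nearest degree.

334°

Taking east as x and north as y: velocity relative to the air = (-334.712, 788.532) km/h; the air relative to ground = (-54.270, 0.000) km/h.
Velocity relative to ground = (-334.712, 788.532) + (-54.270, 0.000) = (-388.982, 788.532) km/h.
Bearing = atan2(-388.98, 788.53) = 333.74° clockwise from north.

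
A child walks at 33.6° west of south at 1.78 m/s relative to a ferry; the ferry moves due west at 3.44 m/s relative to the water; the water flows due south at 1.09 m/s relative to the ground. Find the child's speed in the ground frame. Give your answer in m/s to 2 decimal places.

5.12 m/s

In east/north components (m/s): child relative to ferry = (-0.985, -1.483); ferry relative to water = (-3.440, 0.000); water relative to ground = (0.000, -1.090).
Sum = (-4.425, -2.573) m/s.
Speed = |(-4.425, -2.573)| = 5.119 m/s.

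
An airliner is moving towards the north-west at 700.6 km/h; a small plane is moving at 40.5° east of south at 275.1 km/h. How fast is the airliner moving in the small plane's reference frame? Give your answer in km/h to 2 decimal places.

Taking east as x and north as y: airliner velocity = (-495.399, 495.399) km/h; small plane velocity = (178.663, -209.188) km/h.
Velocity of airliner relative to small plane = (-495.399, 495.399) − (178.663, -209.188) = (-674.062, 704.587) km/h.
Magnitude = |(-674.062, 704.587)| = 975.091 km/h.

975.09 km/h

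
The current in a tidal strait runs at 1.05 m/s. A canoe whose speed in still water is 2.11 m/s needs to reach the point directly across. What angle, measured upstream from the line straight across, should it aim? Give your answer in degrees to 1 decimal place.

29.8°

To cancel the current, the upstream component of the canoe's velocity must equal the flow: 2.11 sin θ = 1.05.
sin θ = 1.05 / 2.11 = 0.4976.
θ = arcsin(0.4976) = 29.843°.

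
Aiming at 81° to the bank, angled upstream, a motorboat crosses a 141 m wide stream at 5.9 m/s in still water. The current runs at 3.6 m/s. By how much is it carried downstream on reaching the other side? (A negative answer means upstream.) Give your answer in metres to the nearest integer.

Perpendicular speed = 5.827 m/s; crossing time = 141 / 5.827 = 24.196 s.
Net downstream speed = 2.677 m/s.
Drift = 2.677 × 24.196 = 64.774 m (downstream).

65 m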